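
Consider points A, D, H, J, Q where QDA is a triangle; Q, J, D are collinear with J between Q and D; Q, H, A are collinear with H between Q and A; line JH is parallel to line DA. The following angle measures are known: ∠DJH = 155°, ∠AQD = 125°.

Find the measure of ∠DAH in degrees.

1. ∠HJQ = 25°  [linear pair at J on QD]
2. ∠HQJ = 125°  [J on QD, H on QA]
3. ∠JHQ = 30°  [△QJH]
4. ∠AHJ = 150°  [linear pair at H on QA]
5. ∠DAH = 30°  [JH∥DA, co-interior at A–H]

∠DAH = 30°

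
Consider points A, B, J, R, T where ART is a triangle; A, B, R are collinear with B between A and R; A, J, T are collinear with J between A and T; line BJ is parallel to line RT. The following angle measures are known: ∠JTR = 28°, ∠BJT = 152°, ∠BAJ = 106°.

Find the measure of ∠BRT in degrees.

∠BRT = 46°

1. ∠ATR = 28°  [J on ray TA]
2. ∠RAT = 106°  [B on AR, J on AT]
3. ∠ART = 46°  [△ART]
4. ∠BRT = 46°  [B on ray RA]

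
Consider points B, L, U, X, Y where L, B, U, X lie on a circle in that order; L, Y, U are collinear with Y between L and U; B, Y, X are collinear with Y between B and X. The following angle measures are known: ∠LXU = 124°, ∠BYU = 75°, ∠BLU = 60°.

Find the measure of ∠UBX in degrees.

∠UBX = 41°

1. ∠LBU = 56°  [cyclic LBUX, opposite ∠B+∠X]
2. ∠BUL = 64°  [△LBU]
3. ∠UBX = 41°  [△BYU]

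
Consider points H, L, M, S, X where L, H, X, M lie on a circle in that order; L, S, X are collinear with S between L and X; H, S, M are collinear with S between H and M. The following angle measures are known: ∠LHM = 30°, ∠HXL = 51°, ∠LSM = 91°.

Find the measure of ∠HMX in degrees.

∠HMX = 61°

1. ∠LXM = 30°  [same arc LM]
2. ∠MSX = 89°  [linear pair at S on LX]
3. ∠HMX = 61°  [△XSM]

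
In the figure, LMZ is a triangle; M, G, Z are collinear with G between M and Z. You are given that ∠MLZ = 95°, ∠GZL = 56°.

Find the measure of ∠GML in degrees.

1. ∠LZM = 56°  [G on ray ZM]
2. ∠LMZ = 29°  [△LMZ]
3. ∠GML = 29°  [G on ray MZ]

∠GML = 29°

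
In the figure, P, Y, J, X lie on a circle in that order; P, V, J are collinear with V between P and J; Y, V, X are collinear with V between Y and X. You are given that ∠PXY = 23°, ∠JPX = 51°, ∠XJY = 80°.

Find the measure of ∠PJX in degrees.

1. ∠PVX = 106°  [△PVX]
2. ∠JYX = 51°  [same arc JX]
3. ∠JXY = 49°  [△YJX]
4. ∠JVX = 74°  [linear pair at V on PJ]
5. ∠PJX = 57°  [△JVX]

∠PJX = 57°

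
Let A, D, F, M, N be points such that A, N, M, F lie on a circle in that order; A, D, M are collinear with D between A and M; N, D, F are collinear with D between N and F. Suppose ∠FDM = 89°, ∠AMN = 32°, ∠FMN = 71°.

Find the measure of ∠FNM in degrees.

1. ∠ADN = 89°  [vertical angles at D]
2. ∠MDN = 91°  [linear pair at D on AM]
3. ∠FNM = 57°  [△NDM]

∠FNM = 57°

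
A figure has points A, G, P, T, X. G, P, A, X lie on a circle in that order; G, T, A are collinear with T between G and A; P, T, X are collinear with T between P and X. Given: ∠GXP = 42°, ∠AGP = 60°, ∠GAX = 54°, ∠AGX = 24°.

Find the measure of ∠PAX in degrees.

∠PAX = 96°

1. ∠AXP = 60°  [same arc PA]
2. ∠APX = 24°  [same arc AX]
3. ∠PAX = 96°  [△PAX]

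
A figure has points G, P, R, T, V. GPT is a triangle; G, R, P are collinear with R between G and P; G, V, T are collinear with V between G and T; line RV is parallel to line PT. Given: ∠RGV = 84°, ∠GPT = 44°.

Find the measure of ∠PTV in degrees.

1. ∠PGT = 84°  [R on GP, V on GT]
2. ∠GTP = 52°  [△GPT]
3. ∠PTV = 52°  [V on ray TG]

∠PTV = 52°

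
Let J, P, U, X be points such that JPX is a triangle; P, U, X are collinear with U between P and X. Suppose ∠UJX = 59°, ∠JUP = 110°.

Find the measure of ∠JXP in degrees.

1. ∠JUX = 70°  [linear pair at U on PX]
2. ∠JXU = 51°  [△JUX]
3. ∠JXP = 51°  [U on ray XP]

∠JXP = 51°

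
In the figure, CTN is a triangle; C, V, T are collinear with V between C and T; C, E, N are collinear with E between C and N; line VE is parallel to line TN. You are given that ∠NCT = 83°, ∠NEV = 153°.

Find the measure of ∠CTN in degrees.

∠CTN = 70°

1. ∠ECV = 83°  [V on CT, E on CN]
2. ∠CEV = 27°  [linear pair at E on CN]
3. ∠CVE = 70°  [△CVE]
4. ∠CTN = 70°  [VE∥TN, corresponding at V]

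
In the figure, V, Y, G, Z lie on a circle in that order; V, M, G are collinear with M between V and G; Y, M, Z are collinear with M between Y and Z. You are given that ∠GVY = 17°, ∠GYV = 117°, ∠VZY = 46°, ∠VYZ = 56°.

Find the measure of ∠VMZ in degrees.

∠VMZ = 73°

1. ∠GZY = 17°  [same arc YG]
2. ∠VGZ = 56°  [same arc VZ]
3. ∠GMZ = 107°  [△GMZ]
4. ∠VMZ = 73°  [linear pair at M on VG]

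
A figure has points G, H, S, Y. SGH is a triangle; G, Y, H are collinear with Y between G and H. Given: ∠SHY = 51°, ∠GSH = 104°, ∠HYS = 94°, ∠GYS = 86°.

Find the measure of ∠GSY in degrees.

1. ∠GHS = 51°  [Y on ray HG]
2. ∠HGS = 25°  [△SGH]
3. ∠SGY = 25°  [Y on ray GH]
4. ∠GSY = 69°  [△SGY]

∠GSY = 69°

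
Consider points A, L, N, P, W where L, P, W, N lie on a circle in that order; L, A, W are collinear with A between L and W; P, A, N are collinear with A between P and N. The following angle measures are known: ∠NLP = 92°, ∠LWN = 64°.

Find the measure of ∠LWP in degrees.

∠LWP = 24°

1. ∠LPN = 64°  [same arc LN]
2. ∠LNP = 24°  [△LPN]
3. ∠LWP = 24°  [same arc LP]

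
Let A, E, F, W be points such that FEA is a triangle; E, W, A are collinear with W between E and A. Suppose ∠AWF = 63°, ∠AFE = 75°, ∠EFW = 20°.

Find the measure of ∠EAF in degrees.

1. ∠EWF = 117°  [linear pair at W on EA]
2. ∠FEW = 43°  [△FEW]
3. ∠AEF = 43°  [W on ray EA]
4. ∠EAF = 62°  [△FEA]

∠EAF = 62°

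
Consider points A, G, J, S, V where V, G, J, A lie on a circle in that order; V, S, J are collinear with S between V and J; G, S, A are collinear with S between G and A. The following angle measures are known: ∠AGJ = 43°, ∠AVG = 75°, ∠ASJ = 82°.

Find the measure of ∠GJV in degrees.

∠GJV = 39°

1. ∠AVJ = 43°  [same arc JA]
2. ∠ASV = 98°  [linear pair at S on VJ]
3. ∠GAV = 39°  [△VSA]
4. ∠GJV = 39°  [same arc VG]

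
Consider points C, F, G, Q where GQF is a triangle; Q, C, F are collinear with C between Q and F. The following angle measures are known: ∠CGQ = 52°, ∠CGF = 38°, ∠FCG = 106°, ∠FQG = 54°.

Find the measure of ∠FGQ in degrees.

1. ∠CFG = 36°  [△GCF]
2. ∠GFQ = 36°  [C on ray FQ]
3. ∠FGQ = 90°  [△GQF]

∠FGQ = 90°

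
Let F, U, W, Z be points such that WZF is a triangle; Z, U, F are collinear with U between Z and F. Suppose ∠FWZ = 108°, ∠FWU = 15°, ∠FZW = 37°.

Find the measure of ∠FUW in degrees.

∠FUW = 130°

1. ∠WFZ = 35°  [△WZF]
2. ∠UFW = 35°  [U on ray FZ]
3. ∠FUW = 130°  [△WUF]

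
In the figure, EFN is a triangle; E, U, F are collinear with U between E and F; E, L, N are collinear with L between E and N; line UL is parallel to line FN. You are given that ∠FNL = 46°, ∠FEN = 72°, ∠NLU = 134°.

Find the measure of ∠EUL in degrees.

1. ∠ENF = 46°  [L on ray NE]
2. ∠EFN = 62°  [△EFN]
3. ∠EUL = 62°  [UL∥FN, corresponding at U]

∠EUL = 62°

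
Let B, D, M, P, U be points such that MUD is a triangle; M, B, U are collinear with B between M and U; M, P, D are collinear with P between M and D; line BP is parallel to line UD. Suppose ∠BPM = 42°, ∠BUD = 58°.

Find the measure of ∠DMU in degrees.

1. ∠MDU = 42°  [BP∥UD, corresponding at P]
2. ∠DUM = 58°  [B on ray UM]
3. ∠DMU = 80°  [△MUD]

∠DMU = 80°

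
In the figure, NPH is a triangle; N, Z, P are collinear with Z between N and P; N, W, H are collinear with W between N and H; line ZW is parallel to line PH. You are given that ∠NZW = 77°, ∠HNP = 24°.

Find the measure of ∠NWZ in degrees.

∠NWZ = 79°

1. ∠HPN = 77°  [ZW∥PH, corresponding at Z]
2. ∠NHP = 79°  [△NPH]
3. ∠NWZ = 79°  [ZW∥PH, corresponding at W]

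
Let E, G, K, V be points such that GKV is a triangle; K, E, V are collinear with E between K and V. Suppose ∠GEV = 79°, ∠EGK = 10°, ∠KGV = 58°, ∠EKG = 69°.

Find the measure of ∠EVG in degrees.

∠EVG = 53°

1. ∠GKV = 69°  [E on ray KV]
2. ∠GVK = 53°  [△GKV]
3. ∠EVG = 53°  [E on ray VK]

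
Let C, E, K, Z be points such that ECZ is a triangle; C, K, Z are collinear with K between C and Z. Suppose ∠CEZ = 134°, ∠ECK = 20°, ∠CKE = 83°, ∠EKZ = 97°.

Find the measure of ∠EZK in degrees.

∠EZK = 26°

1. ∠ECZ = 20°  [K on ray CZ]
2. ∠CZE = 26°  [△ECZ]
3. ∠EZK = 26°  [K on ray ZC]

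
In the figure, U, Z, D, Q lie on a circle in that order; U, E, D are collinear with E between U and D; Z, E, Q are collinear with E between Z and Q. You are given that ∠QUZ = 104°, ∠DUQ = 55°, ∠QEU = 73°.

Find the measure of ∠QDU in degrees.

∠QDU = 24°

1. ∠QDZ = 76°  [cyclic UZDQ, opposite ∠U+∠D]
2. ∠DZQ = 55°  [same arc DQ]
3. ∠DEQ = 107°  [linear pair at E on UD]
4. ∠DQZ = 49°  [△ZDQ]
5. ∠QDU = 24°  [△DEQ]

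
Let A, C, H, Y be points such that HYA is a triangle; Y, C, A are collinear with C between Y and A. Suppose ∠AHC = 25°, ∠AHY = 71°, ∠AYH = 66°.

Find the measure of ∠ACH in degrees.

1. ∠HAY = 43°  [△HYA]
2. ∠CAH = 43°  [C on ray AY]
3. ∠ACH = 112°  [△HCA]

∠ACH = 112°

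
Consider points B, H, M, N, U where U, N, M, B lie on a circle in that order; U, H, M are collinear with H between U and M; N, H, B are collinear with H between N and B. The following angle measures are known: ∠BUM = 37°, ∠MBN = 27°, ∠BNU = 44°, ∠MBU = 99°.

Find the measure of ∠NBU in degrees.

∠NBU = 72°

1. ∠MUN = 27°  [same arc NM]
2. ∠MNU = 81°  [cyclic UNMB, opposite ∠N+∠B]
3. ∠NMU = 72°  [△UNM]
4. ∠NBU = 72°  [same arc UN]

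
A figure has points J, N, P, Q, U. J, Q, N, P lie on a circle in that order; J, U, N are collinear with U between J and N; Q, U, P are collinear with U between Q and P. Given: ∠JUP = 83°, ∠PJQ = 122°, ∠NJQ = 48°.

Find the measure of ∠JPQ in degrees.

∠JPQ = 23°

1. ∠NUQ = 83°  [vertical angles at U]
2. ∠JUQ = 97°  [linear pair at U on JN]
3. ∠JQP = 35°  [△JUQ]
4. ∠JPQ = 23°  [△JQP]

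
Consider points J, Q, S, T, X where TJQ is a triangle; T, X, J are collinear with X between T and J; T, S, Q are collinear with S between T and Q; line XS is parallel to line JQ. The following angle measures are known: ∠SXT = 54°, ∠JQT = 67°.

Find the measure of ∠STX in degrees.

∠STX = 59°

1. ∠QJT = 54°  [XS∥JQ, corresponding at X]
2. ∠JTQ = 59°  [△TJQ]
3. ∠STX = 59°  [X on TJ, S on TQ]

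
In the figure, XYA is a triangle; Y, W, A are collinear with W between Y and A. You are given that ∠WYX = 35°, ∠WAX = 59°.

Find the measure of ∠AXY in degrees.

1. ∠AYX = 35°  [W on ray YA]
2. ∠XAY = 59°  [W on ray AY]
3. ∠AXY = 86°  [△XYA]

∠AXY = 86°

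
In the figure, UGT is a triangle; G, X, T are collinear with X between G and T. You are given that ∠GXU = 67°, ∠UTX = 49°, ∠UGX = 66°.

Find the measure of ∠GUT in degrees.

1. ∠GTU = 49°  [X on ray TG]
2. ∠TGU = 66°  [X on ray GT]
3. ∠GUT = 65°  [△UGT]

∠GUT = 65°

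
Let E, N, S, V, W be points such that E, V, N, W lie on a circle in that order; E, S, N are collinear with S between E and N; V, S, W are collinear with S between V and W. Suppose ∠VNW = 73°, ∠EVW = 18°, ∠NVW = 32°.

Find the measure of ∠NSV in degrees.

∠NSV = 93°

1. ∠VEW = 107°  [cyclic EVNW, opposite ∠E+∠N]
2. ∠EWV = 55°  [△EVW]
3. ∠ENV = 55°  [same arc EV]
4. ∠NSV = 93°  [△VSN]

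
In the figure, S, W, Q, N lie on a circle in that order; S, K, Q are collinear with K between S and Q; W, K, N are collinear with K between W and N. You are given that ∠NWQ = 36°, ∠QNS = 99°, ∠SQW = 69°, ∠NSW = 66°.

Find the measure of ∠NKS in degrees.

∠NKS = 75°

1. ∠NSQ = 36°  [same arc QN]
2. ∠SNW = 69°  [same arc SW]
3. ∠NKS = 75°  [△SKN]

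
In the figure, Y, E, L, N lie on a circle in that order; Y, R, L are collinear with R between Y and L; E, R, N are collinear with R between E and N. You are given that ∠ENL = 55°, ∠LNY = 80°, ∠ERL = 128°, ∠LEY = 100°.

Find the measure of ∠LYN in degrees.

∠LYN = 27°

1. ∠EYL = 55°  [same arc EL]
2. ∠NRY = 128°  [vertical angles at R]
3. ∠ELY = 25°  [△YEL]
4. ∠ENY = 25°  [same arc YE]
5. ∠LYN = 27°  [△YRN]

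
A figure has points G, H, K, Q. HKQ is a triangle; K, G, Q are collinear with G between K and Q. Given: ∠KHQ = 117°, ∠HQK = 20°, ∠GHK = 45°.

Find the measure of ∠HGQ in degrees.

∠HGQ = 88°

1. ∠HKQ = 43°  [△HKQ]
2. ∠GKH = 43°  [G on ray KQ]
3. ∠HGK = 92°  [△HKG]
4. ∠HGQ = 88°  [linear pair at G on KQ]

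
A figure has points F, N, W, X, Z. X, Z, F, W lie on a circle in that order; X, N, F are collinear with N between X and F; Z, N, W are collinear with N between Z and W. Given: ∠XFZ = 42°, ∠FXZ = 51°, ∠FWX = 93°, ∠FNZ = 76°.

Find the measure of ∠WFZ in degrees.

∠WFZ = 67°

1. ∠FZW = 62°  [△ZNF]
2. ∠FWZ = 51°  [same arc ZF]
3. ∠WFZ = 67°  [△ZFW]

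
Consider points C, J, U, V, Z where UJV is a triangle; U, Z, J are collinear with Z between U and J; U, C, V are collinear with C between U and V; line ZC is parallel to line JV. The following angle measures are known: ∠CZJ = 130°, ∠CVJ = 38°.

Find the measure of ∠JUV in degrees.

1. ∠CZU = 50°  [linear pair at Z on UJ]
2. ∠JVU = 38°  [C on ray VU]
3. ∠UJV = 50°  [ZC∥JV, corresponding at Z]
4. ∠JUV = 92°  [△UJV]

∠JUV = 92°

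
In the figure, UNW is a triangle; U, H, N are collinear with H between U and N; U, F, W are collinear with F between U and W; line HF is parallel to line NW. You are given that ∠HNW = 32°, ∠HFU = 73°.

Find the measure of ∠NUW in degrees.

1. ∠UNW = 32°  [H on ray NU]
2. ∠NWU = 73°  [HF∥NW, corresponding at F]
3. ∠NUW = 75°  [△UNW]

∠NUW = 75°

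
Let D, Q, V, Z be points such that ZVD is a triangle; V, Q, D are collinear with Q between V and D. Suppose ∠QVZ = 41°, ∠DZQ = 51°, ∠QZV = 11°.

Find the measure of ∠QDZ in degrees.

1. ∠VQZ = 128°  [△ZVQ]
2. ∠DQZ = 52°  [linear pair at Q on VD]
3. ∠QDZ = 77°  [△ZQD]

∠QDZ = 77°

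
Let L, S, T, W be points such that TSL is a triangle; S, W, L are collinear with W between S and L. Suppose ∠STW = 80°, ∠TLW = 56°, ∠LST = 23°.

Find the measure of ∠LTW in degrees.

1. ∠TSW = 23°  [W on ray SL]
2. ∠SWT = 77°  [△TSW]
3. ∠LWT = 103°  [linear pair at W on SL]
4. ∠LTW = 21°  [△TWL]

∠LTW = 21°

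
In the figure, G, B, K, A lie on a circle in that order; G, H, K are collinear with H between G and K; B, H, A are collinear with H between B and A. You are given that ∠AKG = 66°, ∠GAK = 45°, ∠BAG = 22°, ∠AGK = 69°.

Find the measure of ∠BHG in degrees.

1. ∠ABG = 66°  [same arc GA]
2. ∠GBK = 135°  [cyclic GBKA, opposite ∠B+∠A]
3. ∠BKG = 22°  [same arc GB]
4. ∠BGK = 23°  [△GBK]
5. ∠BHG = 91°  [△GHB]

∠BHG = 91°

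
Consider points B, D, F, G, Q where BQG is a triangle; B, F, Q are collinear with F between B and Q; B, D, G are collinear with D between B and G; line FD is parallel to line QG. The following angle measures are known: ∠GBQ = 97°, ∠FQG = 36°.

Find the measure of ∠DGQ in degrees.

∠DGQ = 47°

1. ∠BQG = 36°  [F on ray QB]
2. ∠BGQ = 47°  [△BQG]
3. ∠DGQ = 47°  [D on ray GB]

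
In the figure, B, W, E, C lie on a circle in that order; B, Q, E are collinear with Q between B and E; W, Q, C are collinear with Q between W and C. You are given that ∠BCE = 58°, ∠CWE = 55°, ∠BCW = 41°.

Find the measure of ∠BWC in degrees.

1. ∠CBE = 55°  [same arc EC]
2. ∠BEC = 67°  [△BEC]
3. ∠BWC = 67°  [same arc BC]

∠BWC = 67°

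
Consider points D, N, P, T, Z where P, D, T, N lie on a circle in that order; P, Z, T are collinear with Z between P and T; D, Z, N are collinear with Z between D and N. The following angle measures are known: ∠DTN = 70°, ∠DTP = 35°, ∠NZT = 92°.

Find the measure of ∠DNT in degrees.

∠DNT = 53°

1. ∠DPN = 110°  [cyclic PDTN, opposite ∠P+∠T]
2. ∠DNP = 35°  [same arc PD]
3. ∠DZP = 92°  [vertical angles at Z]
4. ∠NDP = 35°  [△PDN]
5. ∠DPT = 53°  [△PZD]
6. ∠DNT = 53°  [same arc DT]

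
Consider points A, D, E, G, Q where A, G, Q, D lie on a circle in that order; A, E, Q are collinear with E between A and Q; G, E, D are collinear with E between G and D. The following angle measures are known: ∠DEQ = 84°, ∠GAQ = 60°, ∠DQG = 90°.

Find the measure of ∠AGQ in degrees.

∠AGQ = 66°

1. ∠AEG = 84°  [vertical angles at E]
2. ∠GDQ = 60°  [same arc GQ]
3. ∠DGQ = 30°  [△GQD]
4. ∠GEQ = 96°  [linear pair at E on AQ]
5. ∠AQG = 54°  [△GEQ]
6. ∠AGQ = 66°  [△AGQ]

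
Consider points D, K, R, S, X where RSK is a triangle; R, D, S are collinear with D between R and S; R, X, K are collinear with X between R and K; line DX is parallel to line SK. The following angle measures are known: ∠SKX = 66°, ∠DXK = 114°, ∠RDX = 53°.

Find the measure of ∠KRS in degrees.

∠KRS = 61°

1. ∠RKS = 66°  [X on ray KR]
2. ∠KSR = 53°  [DX∥SK, corresponding at D]
3. ∠KRS = 61°  [△RSK]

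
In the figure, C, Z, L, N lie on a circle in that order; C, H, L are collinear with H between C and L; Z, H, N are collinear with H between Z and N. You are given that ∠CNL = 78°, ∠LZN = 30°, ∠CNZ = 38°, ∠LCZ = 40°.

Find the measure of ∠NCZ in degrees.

1. ∠LNZ = 40°  [same arc ZL]
2. ∠NLZ = 110°  [△ZLN]
3. ∠NCZ = 70°  [cyclic CZLN, opposite ∠C+∠L]

∠NCZ = 70°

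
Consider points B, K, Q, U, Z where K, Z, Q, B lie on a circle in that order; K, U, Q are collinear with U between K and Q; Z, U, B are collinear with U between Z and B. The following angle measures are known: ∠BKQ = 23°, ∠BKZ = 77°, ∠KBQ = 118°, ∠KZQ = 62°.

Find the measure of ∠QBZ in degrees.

1. ∠BZQ = 23°  [same arc QB]
2. ∠BQZ = 103°  [cyclic KZQB, opposite ∠K+∠Q]
3. ∠QBZ = 54°  [△ZQB]

∠QBZ = 54°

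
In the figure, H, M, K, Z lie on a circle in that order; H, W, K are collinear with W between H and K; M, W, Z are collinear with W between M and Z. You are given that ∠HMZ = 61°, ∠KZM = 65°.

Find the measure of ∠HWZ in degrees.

∠HWZ = 126°

1. ∠HKZ = 61°  [same arc HZ]
2. ∠KWZ = 54°  [△KWZ]
3. ∠HWZ = 126°  [linear pair at W on HK]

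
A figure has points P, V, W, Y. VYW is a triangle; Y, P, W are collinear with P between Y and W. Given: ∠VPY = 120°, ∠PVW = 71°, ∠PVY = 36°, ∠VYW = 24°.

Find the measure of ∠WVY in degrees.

∠WVY = 107°

1. ∠VPW = 60°  [linear pair at P on YW]
2. ∠PWV = 49°  [△VPW]
3. ∠VWY = 49°  [P on ray WY]
4. ∠WVY = 107°  [△VYW]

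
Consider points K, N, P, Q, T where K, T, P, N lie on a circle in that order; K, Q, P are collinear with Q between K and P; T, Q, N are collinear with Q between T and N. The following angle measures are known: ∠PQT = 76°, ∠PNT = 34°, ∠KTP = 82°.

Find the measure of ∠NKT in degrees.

1. ∠KQT = 104°  [linear pair at Q on KP]
2. ∠PKT = 34°  [same arc TP]
3. ∠KPT = 64°  [△KTP]
4. ∠KTN = 42°  [△KQT]
5. ∠KNT = 64°  [same arc KT]
6. ∠NKT = 74°  [△KTN]

∠NKT = 74°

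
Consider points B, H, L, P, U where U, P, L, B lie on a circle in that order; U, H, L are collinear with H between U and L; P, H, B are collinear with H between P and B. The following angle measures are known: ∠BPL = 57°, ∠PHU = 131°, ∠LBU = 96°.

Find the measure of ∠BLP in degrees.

1. ∠BUL = 57°  [same arc LB]
2. ∠BHL = 131°  [vertical angles at H]
3. ∠BLU = 27°  [△ULB]
4. ∠LBP = 22°  [△LHB]
5. ∠BLP = 101°  [△PLB]

∠BLP = 101°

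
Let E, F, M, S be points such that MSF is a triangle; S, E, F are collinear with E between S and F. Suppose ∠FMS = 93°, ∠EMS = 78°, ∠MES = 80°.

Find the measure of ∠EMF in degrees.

∠EMF = 15°

1. ∠ESM = 22°  [△MSE]
2. ∠FEM = 100°  [linear pair at E on SF]
3. ∠FSM = 22°  [E on ray SF]
4. ∠MFS = 65°  [△MSF]
5. ∠EFM = 65°  [E on ray FS]
6. ∠EMF = 15°  [△MEF]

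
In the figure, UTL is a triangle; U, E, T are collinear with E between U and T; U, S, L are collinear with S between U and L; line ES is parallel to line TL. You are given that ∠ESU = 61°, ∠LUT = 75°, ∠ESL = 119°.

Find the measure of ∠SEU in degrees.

∠SEU = 44°

1. ∠TLU = 61°  [ES∥TL, corresponding at S]
2. ∠LTU = 44°  [△UTL]
3. ∠SEU = 44°  [ES∥TL, corresponding at E]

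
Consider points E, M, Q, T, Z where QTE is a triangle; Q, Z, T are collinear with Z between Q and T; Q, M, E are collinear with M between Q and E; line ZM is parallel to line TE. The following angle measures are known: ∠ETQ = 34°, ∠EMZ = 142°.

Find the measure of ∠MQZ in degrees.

1. ∠MZQ = 34°  [ZM∥TE, corresponding at Z]
2. ∠QMZ = 38°  [linear pair at M on QE]
3. ∠MQZ = 108°  [△QZM]

∠MQZ = 108°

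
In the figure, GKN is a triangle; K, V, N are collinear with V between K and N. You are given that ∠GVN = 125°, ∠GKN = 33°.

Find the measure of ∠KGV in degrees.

1. ∠GVK = 55°  [linear pair at V on KN]
2. ∠GKV = 33°  [V on ray KN]
3. ∠KGV = 92°  [△GKV]

∠KGV = 92°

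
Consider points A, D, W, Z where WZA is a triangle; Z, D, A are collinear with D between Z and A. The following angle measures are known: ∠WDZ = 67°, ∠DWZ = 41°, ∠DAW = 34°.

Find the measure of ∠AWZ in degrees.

∠AWZ = 74°

1. ∠DZW = 72°  [△WZD]
2. ∠WAZ = 34°  [D on ray AZ]
3. ∠AZW = 72°  [D on ray ZA]
4. ∠AWZ = 74°  [△WZA]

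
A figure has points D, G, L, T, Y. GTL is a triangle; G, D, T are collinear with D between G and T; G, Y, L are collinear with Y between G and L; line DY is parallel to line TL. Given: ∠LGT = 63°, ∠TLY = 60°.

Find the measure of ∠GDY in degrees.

1. ∠GLT = 60°  [Y on ray LG]
2. ∠GTL = 57°  [△GTL]
3. ∠GDY = 57°  [DY∥TL, corresponding at D]

∠GDY = 57°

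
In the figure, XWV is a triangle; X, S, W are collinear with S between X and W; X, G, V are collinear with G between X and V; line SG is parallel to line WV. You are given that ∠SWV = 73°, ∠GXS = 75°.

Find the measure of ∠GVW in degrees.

1. ∠VWX = 73°  [S on ray WX]
2. ∠VXW = 75°  [S on XW, G on XV]
3. ∠WVX = 32°  [△XWV]
4. ∠GVW = 32°  [G on ray VX]

∠GVW = 32°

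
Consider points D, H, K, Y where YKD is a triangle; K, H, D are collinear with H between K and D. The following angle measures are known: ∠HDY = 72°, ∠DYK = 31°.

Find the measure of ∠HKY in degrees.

∠HKY = 77°

1. ∠KDY = 72°  [H on ray DK]
2. ∠DKY = 77°  [△YKD]
3. ∠HKY = 77°  [H on ray KD]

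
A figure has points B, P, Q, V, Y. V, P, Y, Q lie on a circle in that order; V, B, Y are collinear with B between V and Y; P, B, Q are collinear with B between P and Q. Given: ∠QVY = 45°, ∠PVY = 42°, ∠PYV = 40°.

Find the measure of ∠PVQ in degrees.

1. ∠QPY = 45°  [same arc YQ]
2. ∠PQY = 42°  [same arc PY]
3. ∠PYQ = 93°  [△PYQ]
4. ∠PVQ = 87°  [cyclic VPYQ, opposite ∠V+∠Y]

∠PVQ = 87°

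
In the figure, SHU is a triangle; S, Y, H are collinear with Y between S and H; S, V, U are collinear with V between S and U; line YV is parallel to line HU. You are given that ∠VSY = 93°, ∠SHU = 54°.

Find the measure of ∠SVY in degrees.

1. ∠HSU = 93°  [Y on SH, V on SU]
2. ∠HUS = 33°  [△SHU]
3. ∠SVY = 33°  [YV∥HU, corresponding at V]

∠SVY = 33°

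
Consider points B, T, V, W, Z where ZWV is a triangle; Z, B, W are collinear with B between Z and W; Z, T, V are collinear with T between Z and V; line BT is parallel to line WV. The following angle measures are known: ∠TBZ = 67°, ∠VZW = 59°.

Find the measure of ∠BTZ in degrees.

1. ∠VWZ = 67°  [BT∥WV, corresponding at B]
2. ∠WVZ = 54°  [△ZWV]
3. ∠BTZ = 54°  [BT∥WV, corresponding at T]

∠BTZ = 54°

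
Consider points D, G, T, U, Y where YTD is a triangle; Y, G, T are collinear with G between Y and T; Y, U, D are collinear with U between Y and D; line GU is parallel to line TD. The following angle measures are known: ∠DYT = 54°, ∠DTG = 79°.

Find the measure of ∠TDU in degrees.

1. ∠DTY = 79°  [G on ray TY]
2. ∠TDY = 47°  [△YTD]
3. ∠TDU = 47°  [U on ray DY]

∠TDU = 47°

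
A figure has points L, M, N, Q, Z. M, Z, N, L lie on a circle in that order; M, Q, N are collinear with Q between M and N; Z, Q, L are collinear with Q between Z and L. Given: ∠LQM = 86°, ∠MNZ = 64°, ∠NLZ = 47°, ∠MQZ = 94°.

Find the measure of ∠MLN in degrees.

1. ∠LQN = 94°  [linear pair at Q on MN]
2. ∠MLZ = 64°  [same arc MZ]
3. ∠LNM = 39°  [△NQL]
4. ∠LMN = 30°  [△MQL]
5. ∠MLN = 111°  [△MNL]

∠MLN = 111°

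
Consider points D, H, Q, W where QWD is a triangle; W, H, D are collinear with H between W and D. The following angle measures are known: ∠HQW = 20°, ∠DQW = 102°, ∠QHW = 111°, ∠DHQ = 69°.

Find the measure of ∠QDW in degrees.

1. ∠HWQ = 49°  [△QWH]
2. ∠DWQ = 49°  [H on ray WD]
3. ∠QDW = 29°  [△QWD]

∠QDW = 29°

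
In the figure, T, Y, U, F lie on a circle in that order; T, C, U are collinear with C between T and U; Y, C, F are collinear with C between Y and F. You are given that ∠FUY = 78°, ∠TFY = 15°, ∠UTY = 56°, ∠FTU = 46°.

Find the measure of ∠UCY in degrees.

∠UCY = 119°

1. ∠TUY = 15°  [same arc TY]
2. ∠FYU = 46°  [same arc UF]
3. ∠UCY = 119°  [△YCU]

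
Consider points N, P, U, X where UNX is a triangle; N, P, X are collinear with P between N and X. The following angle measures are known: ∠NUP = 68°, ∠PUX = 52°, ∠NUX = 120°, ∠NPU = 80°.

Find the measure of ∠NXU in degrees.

∠NXU = 28°

1. ∠PNU = 32°  [△UNP]
2. ∠UNX = 32°  [P on ray NX]
3. ∠NXU = 28°  [△UNX]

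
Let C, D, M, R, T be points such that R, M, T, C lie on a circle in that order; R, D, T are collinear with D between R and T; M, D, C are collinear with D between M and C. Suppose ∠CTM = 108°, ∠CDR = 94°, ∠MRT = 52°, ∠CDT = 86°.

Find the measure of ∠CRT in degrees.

1. ∠MCT = 52°  [same arc MT]
2. ∠CMT = 20°  [△MTC]
3. ∠CRT = 20°  [same arc TC]

∠CRT = 20°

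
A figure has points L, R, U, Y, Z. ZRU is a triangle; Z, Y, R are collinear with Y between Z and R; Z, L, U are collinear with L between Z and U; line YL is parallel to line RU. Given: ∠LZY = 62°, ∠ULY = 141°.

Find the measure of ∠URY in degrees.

∠URY = 79°

1. ∠YLZ = 39°  [linear pair at L on ZU]
2. ∠LYZ = 79°  [△ZYL]
3. ∠LYR = 101°  [linear pair at Y on ZR]
4. ∠URY = 79°  [YL∥RU, co-interior at R–Y]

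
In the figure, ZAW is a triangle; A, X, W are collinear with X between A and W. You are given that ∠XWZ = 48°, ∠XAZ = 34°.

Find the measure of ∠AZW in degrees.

∠AZW = 98°

1. ∠AWZ = 48°  [X on ray WA]
2. ∠WAZ = 34°  [X on ray AW]
3. ∠AZW = 98°  [△ZAW]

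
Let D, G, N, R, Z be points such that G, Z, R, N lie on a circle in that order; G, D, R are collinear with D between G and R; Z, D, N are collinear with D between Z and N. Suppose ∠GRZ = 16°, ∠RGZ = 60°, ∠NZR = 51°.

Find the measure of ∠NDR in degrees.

∠NDR = 67°

1. ∠GNZ = 16°  [same arc GZ]
2. ∠NGR = 51°  [same arc RN]
3. ∠GDN = 113°  [△GDN]
4. ∠NDR = 67°  [linear pair at D on GR]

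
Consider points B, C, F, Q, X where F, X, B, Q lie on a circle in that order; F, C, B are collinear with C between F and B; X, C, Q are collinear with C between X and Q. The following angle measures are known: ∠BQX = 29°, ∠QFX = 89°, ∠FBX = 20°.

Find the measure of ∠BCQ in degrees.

1. ∠FQX = 20°  [same arc FX]
2. ∠FXQ = 71°  [△FXQ]
3. ∠FBQ = 71°  [same arc FQ]
4. ∠BCQ = 80°  [△BCQ]

∠BCQ = 80°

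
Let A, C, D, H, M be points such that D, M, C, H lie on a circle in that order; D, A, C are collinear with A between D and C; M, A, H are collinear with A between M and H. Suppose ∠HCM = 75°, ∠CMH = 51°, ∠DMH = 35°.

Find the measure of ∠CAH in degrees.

∠CAH = 91°

1. ∠CHM = 54°  [△MCH]
2. ∠DCH = 35°  [same arc DH]
3. ∠CAH = 91°  [△CAH]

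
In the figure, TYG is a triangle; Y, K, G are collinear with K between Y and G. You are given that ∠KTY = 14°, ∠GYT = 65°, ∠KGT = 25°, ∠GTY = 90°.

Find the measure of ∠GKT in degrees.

∠GKT = 79°

1. ∠KYT = 65°  [K on ray YG]
2. ∠TKY = 101°  [△TYK]
3. ∠GKT = 79°  [linear pair at K on YG]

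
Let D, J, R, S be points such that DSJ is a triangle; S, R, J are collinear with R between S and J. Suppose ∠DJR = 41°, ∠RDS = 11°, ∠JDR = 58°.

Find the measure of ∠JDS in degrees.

∠JDS = 69°

1. ∠DRJ = 81°  [△DRJ]
2. ∠DJS = 41°  [R on ray JS]
3. ∠DRS = 99°  [linear pair at R on SJ]
4. ∠DSR = 70°  [△DSR]
5. ∠DSJ = 70°  [R on ray SJ]
6. ∠JDS = 69°  [△DSJ]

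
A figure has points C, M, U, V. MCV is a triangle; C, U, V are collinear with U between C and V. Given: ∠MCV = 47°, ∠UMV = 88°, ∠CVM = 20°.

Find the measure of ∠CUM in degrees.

∠CUM = 108°

1. ∠MVU = 20°  [U on ray VC]
2. ∠MUV = 72°  [△MUV]
3. ∠CUM = 108°  [linear pair at U on CV]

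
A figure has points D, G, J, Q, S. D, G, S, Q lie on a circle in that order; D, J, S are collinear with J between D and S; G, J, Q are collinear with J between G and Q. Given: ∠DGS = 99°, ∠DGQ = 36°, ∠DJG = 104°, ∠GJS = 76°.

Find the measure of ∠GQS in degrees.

1. ∠DSQ = 36°  [same arc DQ]
2. ∠QJS = 104°  [vertical angles at J]
3. ∠GQS = 40°  [△SJQ]

∠GQS = 40°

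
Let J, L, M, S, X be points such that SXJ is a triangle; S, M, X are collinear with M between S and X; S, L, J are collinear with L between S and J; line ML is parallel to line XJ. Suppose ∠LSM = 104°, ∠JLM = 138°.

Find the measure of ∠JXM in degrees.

∠JXM = 34°

1. ∠MLS = 42°  [linear pair at L on SJ]
2. ∠LMS = 34°  [△SML]
3. ∠LMX = 146°  [linear pair at M on SX]
4. ∠JXM = 34°  [ML∥XJ, co-interior at X–M]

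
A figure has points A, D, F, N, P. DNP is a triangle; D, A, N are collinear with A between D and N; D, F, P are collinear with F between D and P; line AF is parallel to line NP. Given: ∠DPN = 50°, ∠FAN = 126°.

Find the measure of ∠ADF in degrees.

∠ADF = 76°

1. ∠AFD = 50°  [AF∥NP, corresponding at F]
2. ∠DAF = 54°  [linear pair at A on DN]
3. ∠ADF = 76°  [△DAF]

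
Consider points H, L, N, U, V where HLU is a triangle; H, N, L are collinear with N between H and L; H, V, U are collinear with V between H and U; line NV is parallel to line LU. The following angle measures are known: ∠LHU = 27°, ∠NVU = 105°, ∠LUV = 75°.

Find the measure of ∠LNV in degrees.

∠LNV = 102°

1. ∠NHV = 27°  [N on HL, V on HU]
2. ∠HVN = 75°  [linear pair at V on HU]
3. ∠HNV = 78°  [△HNV]
4. ∠LNV = 102°  [linear pair at N on HL]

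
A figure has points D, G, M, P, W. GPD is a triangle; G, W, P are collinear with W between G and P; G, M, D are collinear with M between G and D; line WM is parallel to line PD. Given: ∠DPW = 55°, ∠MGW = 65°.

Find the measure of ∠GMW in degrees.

1. ∠DPG = 55°  [W on ray PG]
2. ∠DGP = 65°  [W on GP, M on GD]
3. ∠GDP = 60°  [△GPD]
4. ∠GMW = 60°  [WM∥PD, corresponding at M]

∠GMW = 60°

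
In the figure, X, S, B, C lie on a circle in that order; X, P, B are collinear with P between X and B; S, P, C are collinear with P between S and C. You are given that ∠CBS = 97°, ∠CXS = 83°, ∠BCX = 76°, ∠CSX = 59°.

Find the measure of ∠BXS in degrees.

∠BXS = 38°

1. ∠SCX = 38°  [△XSC]
2. ∠BSX = 104°  [cyclic XSBC, opposite ∠S+∠C]
3. ∠SBX = 38°  [same arc XS]
4. ∠BXS = 38°  [△XSB]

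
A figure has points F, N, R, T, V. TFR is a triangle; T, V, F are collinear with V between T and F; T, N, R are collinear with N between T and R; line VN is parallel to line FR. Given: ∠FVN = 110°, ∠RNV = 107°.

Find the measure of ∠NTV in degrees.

1. ∠NVT = 70°  [linear pair at V on TF]
2. ∠TNV = 73°  [linear pair at N on TR]
3. ∠NTV = 37°  [△TVN]

∠NTV = 37°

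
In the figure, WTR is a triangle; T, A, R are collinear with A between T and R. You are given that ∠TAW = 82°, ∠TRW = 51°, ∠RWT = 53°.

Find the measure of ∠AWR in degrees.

1. ∠RAW = 98°  [linear pair at A on TR]
2. ∠ARW = 51°  [A on ray RT]
3. ∠AWR = 31°  [△WAR]

∠AWR = 31°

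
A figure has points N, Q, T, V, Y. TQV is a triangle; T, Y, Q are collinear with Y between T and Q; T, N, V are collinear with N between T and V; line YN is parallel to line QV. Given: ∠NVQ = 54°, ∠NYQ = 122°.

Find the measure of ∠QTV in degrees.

∠QTV = 68°

1. ∠QVT = 54°  [N on ray VT]
2. ∠NYT = 58°  [linear pair at Y on TQ]
3. ∠TNY = 54°  [YN∥QV, corresponding at N]
4. ∠NTY = 68°  [△TYN]
5. ∠QTV = 68°  [Y on TQ, N on TV]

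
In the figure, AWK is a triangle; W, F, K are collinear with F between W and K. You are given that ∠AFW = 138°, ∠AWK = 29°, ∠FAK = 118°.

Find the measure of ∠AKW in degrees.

1. ∠AFK = 42°  [linear pair at F on WK]
2. ∠AKF = 20°  [△AFK]
3. ∠AKW = 20°  [F on ray KW]

∠AKW = 20°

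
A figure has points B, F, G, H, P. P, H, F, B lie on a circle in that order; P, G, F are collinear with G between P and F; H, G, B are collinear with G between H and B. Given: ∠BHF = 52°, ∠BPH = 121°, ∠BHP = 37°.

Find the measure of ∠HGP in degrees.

1. ∠BFH = 59°  [cyclic PHFB, opposite ∠P+∠F]
2. ∠BFP = 37°  [same arc PB]
3. ∠FBH = 69°  [△HFB]
4. ∠BGF = 74°  [△FGB]
5. ∠HGP = 74°  [vertical angles at G]

∠HGP = 74°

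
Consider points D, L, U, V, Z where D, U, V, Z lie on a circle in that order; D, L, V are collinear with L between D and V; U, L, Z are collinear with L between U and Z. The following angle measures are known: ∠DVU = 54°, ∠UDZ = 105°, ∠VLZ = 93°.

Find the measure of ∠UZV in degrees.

∠UZV = 66°

1. ∠DZU = 54°  [same arc DU]
2. ∠DUZ = 21°  [△DUZ]
3. ∠DVZ = 21°  [same arc DZ]
4. ∠UZV = 66°  [△VLZ]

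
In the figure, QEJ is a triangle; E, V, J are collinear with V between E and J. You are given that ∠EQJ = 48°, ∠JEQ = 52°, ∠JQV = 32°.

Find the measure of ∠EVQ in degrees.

1. ∠EJQ = 80°  [△QEJ]
2. ∠QJV = 80°  [V on ray JE]
3. ∠JVQ = 68°  [△QVJ]
4. ∠EVQ = 112°  [linear pair at V on EJ]

∠EVQ = 112°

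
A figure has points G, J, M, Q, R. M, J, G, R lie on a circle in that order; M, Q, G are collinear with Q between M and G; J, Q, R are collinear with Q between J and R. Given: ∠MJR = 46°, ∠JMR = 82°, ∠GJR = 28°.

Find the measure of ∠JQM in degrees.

∠JQM = 80°

1. ∠MGR = 46°  [same arc MR]
2. ∠JGR = 98°  [cyclic MJGR, opposite ∠M+∠G]
3. ∠GRJ = 54°  [△JGR]
4. ∠GQR = 80°  [△GQR]
5. ∠JQM = 80°  [vertical angles at Q]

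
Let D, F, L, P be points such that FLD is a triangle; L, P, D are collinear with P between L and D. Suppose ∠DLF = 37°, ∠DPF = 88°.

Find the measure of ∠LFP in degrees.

∠LFP = 51°

1. ∠FLP = 37°  [P on ray LD]
2. ∠FPL = 92°  [linear pair at P on LD]
3. ∠LFP = 51°  [△FLP]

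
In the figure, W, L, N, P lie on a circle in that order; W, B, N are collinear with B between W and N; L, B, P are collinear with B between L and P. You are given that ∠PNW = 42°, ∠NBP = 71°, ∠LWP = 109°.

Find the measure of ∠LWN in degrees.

1. ∠PLW = 42°  [same arc WP]
2. ∠LBW = 71°  [vertical angles at B]
3. ∠LWN = 67°  [△WBL]

∠LWN = 67°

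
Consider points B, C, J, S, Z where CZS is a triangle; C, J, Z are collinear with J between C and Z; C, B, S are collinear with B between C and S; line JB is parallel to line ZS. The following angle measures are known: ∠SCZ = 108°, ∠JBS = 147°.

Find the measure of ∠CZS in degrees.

1. ∠BCJ = 108°  [J on CZ, B on CS]
2. ∠CBJ = 33°  [linear pair at B on CS]
3. ∠BJC = 39°  [△CJB]
4. ∠CZS = 39°  [JB∥ZS, corresponding at J]

∠CZS = 39°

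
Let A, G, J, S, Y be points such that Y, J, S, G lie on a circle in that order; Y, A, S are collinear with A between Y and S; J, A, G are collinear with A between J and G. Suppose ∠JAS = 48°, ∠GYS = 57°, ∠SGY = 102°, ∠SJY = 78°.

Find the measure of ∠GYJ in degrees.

∠GYJ = 84°

1. ∠GAY = 48°  [vertical angles at A]
2. ∠GSY = 21°  [△YSG]
3. ∠JGY = 75°  [△YAG]
4. ∠GJY = 21°  [same arc YG]
5. ∠GYJ = 84°  [△YJG]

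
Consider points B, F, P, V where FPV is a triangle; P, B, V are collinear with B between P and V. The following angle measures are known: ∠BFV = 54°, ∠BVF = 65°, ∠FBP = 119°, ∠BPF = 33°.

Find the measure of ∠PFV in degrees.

∠PFV = 82°

1. ∠FVP = 65°  [B on ray VP]
2. ∠FPV = 33°  [B on ray PV]
3. ∠PFV = 82°  [△FPV]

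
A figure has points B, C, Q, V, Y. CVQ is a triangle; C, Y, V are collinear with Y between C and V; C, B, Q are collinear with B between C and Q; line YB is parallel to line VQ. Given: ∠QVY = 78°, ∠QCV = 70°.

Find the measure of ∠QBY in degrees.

∠QBY = 148°

1. ∠CVQ = 78°  [Y on ray VC]
2. ∠CQV = 32°  [△CVQ]
3. ∠CBY = 32°  [YB∥VQ, corresponding at B]
4. ∠QBY = 148°  [linear pair at B on CQ]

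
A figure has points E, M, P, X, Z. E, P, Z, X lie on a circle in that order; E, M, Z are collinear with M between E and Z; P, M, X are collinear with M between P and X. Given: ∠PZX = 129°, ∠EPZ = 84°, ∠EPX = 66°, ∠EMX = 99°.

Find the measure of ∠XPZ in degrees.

∠XPZ = 18°

1. ∠PEX = 51°  [cyclic EPZX, opposite ∠E+∠Z]
2. ∠EXP = 63°  [△EPX]
3. ∠PMZ = 99°  [vertical angles at M]
4. ∠EZP = 63°  [same arc EP]
5. ∠XPZ = 18°  [△PMZ]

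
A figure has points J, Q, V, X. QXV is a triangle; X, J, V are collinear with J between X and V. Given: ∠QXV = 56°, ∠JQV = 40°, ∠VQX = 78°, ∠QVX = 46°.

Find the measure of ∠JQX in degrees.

1. ∠JXQ = 56°  [J on ray XV]
2. ∠JVQ = 46°  [J on ray VX]
3. ∠QJV = 94°  [△QJV]
4. ∠QJX = 86°  [linear pair at J on XV]
5. ∠JQX = 38°  [△QXJ]

∠JQX = 38°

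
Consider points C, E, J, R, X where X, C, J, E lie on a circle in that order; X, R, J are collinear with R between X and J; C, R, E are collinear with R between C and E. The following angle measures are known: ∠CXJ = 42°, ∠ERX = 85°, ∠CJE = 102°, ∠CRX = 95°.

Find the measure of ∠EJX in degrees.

1. ∠CEJ = 42°  [same arc CJ]
2. ∠ERJ = 95°  [linear pair at R on XJ]
3. ∠EJX = 43°  [△JRE]

∠EJX = 43°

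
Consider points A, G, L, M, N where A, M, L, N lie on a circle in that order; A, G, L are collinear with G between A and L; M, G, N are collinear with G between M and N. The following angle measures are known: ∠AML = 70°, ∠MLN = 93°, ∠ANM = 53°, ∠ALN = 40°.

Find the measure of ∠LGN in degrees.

1. ∠MAN = 87°  [cyclic AMLN, opposite ∠A+∠L]
2. ∠ALM = 53°  [same arc AM]
3. ∠AMN = 40°  [△AMN]
4. ∠LAM = 57°  [△AML]
5. ∠AGM = 83°  [△AGM]
6. ∠LGN = 83°  [vertical angles at G]

∠LGN = 83°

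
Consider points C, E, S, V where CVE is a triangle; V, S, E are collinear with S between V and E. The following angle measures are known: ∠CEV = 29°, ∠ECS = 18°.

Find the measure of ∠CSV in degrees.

∠CSV = 47°

1. ∠CES = 29°  [S on ray EV]
2. ∠CSE = 133°  [△CSE]
3. ∠CSV = 47°  [linear pair at S on VE]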